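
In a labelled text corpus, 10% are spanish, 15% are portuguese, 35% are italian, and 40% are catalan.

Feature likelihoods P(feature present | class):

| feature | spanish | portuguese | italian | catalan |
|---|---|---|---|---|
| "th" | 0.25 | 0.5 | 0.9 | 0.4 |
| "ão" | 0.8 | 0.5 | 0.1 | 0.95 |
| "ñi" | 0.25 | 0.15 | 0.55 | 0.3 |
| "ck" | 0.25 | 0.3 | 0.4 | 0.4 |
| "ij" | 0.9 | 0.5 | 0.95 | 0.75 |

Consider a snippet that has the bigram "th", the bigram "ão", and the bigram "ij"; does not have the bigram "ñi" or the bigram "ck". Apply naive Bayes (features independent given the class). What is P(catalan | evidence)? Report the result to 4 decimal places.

0.6199

spanish: 0.1 × 0.25 × 0.8 × (1−0.25) × (1−0.25) × 0.9 = 0.010125
portuguese: 0.15 × 0.5 × 0.5 × (1−0.15) × (1−0.3) × 0.5 = 0.01115625
italian: 0.35 × 0.9 × 0.1 × (1−0.55) × (1−0.4) × 0.95 = 0.00807975
catalan: 0.4 × 0.4 × 0.95 × (1−0.3) × (1−0.4) × 0.75 = 0.04788
P(catalan | x) = 0.04788 / 0.077241 ≈ 0.6199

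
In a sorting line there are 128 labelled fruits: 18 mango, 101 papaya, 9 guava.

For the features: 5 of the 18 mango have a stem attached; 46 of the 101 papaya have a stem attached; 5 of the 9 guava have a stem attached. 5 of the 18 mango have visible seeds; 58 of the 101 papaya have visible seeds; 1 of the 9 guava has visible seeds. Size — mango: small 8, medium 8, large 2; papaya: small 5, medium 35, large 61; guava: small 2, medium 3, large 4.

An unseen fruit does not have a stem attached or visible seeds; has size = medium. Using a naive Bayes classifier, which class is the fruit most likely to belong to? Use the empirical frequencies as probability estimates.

papaya

mango: (18/128) × (13/18) × (13/18) × (8/18) ≈ 0.0326003
papaya: (101/128) × (55/101) × (43/101) × (35/101) ≈ 0.0633938
guava: (9/128) × (4/9) × (8/9) × (3/9) ≈ 0.00925926
Highest score → papaya.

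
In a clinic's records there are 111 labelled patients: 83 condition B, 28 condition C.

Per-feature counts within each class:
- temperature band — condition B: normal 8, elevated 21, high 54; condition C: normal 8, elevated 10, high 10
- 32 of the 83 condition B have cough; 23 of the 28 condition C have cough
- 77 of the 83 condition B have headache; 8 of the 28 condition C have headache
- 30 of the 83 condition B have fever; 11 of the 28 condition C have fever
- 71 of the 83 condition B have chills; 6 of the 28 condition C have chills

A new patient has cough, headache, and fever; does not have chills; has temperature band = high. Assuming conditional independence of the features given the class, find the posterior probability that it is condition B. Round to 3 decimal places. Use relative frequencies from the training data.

condition B: (83/111) × (54/83) × (32/83) × (77/83) × (30/83) × (12/83) ≈ 0.00909288
condition C: (28/111) × (10/28) × (23/28) × (8/28) × (11/28) × (22/28) ≈ 0.00652647
P(condition B | x) = 0.00909288 / 0.01561935 ≈ 0.582

0.582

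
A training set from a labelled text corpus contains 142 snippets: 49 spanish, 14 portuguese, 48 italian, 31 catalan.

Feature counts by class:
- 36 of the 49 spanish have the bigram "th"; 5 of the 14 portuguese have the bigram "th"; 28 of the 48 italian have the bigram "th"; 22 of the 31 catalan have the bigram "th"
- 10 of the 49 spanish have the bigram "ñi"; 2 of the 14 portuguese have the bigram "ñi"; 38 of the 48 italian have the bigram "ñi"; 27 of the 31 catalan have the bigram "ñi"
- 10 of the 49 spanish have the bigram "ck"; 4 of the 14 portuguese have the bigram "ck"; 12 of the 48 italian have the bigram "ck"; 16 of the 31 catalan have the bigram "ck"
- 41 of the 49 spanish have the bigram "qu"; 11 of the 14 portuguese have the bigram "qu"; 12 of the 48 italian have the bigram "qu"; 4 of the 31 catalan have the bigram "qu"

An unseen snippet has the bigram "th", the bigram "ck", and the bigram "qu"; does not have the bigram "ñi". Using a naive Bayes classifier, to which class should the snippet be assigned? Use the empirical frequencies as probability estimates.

spanish

spanish: (49/142) × (36/49) × (39/49) × (10/49) × (41/49) ≈ 0.0344568
portuguese: (14/142) × (5/14) × (12/14) × (4/14) × (11/14) ≈ 0.00677535
italian: (48/142) × (28/48) × (10/48) × (12/48) × (12/48) ≈ 0.00256749
catalan: (31/142) × (22/31) × (4/31) × (16/31) × (4/31) ≈ 0.00133134
Highest score → spanish.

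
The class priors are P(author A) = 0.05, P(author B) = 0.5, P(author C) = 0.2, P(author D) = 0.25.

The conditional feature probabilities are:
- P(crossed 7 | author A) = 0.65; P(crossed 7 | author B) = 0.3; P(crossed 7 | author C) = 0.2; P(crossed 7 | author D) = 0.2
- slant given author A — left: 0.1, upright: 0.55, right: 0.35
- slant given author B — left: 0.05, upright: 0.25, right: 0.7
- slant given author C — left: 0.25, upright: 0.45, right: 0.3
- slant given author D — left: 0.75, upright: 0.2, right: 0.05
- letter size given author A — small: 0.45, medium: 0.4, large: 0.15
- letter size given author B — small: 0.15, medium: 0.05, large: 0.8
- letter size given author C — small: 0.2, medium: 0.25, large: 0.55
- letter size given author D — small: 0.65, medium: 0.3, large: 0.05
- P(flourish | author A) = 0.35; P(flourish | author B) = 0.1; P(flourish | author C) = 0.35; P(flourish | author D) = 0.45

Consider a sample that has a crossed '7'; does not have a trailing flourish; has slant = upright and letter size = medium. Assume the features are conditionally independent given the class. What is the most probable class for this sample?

author A: 0.05 × 0.65 × 0.55 × 0.4 × (1−0.35) = 0.0046475
author B: 0.5 × 0.3 × 0.25 × 0.05 × (1−0.1) = 0.0016875
author C: 0.2 × 0.2 × 0.45 × 0.25 × (1−0.35) = 0.002925
author D: 0.25 × 0.2 × 0.2 × 0.3 × (1−0.45) = 0.00165
Highest score → author A.

author A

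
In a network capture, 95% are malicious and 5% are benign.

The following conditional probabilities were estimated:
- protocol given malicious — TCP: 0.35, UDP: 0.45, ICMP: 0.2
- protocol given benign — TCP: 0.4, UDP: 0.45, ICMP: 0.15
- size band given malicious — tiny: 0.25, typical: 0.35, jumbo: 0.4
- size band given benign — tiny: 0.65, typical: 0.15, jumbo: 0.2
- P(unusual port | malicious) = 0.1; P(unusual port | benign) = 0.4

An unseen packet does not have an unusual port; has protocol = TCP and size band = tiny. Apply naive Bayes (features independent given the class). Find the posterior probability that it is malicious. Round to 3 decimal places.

0.906

malicious: 0.95 × 0.35 × 0.25 × (1−0.1) = 0.0748125
benign: 0.05 × 0.4 × 0.65 × (1−0.4) = 0.0078
P(malicious | x) = 0.0748125 / 0.0826125 ≈ 0.906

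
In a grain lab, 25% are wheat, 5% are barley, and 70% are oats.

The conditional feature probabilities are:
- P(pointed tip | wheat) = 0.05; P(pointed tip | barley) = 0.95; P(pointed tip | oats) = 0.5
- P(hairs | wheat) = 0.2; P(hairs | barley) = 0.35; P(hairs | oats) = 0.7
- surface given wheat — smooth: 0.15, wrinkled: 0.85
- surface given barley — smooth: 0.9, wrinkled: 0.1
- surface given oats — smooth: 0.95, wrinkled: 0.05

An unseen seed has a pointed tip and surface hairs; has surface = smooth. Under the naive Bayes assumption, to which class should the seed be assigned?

oats

wheat: 0.25 × 0.05 × 0.2 × 0.15 = 0.000375
barley: 0.05 × 0.95 × 0.35 × 0.9 = 0.0149625
oats: 0.7 × 0.5 × 0.7 × 0.95 = 0.23275
Highest score → oats.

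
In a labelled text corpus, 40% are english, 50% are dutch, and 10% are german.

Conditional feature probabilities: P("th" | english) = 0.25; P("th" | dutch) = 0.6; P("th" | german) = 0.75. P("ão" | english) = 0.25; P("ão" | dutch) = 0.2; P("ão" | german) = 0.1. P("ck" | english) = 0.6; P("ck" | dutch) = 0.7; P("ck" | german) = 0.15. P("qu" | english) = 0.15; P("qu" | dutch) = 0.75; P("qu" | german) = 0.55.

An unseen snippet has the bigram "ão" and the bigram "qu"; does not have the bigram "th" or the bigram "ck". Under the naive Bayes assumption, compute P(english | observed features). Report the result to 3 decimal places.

english: 0.4 × (1−0.25) × 0.25 × (1−0.6) × 0.15 = 0.0045
dutch: 0.5 × (1−0.6) × 0.2 × (1−0.7) × 0.75 = 0.009
german: 0.1 × (1−0.75) × 0.1 × (1−0.15) × 0.55 = 0.00116875
P(english | x) = 0.0045 / 0.01466875 ≈ 0.307

0.307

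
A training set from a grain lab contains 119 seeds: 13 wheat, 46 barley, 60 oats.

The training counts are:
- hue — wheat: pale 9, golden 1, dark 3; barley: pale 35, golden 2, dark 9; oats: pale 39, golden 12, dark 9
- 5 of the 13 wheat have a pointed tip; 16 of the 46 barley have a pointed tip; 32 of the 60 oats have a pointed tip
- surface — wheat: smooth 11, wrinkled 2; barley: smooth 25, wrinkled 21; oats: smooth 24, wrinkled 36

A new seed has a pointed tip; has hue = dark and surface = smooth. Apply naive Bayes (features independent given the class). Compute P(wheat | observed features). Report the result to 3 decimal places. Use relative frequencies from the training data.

wheat: (13/119) × (3/13) × (5/13) × (11/13) ≈ 0.00820447
barley: (46/119) × (9/46) × (16/46) × (25/46) ≈ 0.0142968
oats: (60/119) × (9/60) × (32/60) × (24/60) ≈ 0.0161345
P(wheat | x) = 0.00820447 / 0.03863577 ≈ 0.212

0.212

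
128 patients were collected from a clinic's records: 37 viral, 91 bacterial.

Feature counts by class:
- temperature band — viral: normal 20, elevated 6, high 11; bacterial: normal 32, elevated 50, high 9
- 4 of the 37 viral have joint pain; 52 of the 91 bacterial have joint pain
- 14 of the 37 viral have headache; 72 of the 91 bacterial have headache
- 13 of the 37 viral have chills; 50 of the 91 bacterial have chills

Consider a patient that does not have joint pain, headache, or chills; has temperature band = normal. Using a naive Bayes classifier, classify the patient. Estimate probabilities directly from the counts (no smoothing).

viral

viral: (37/128) × (20/37) × (33/37) × (23/37) × (24/37) ≈ 0.0561911
bacterial: (91/128) × (32/91) × (39/91) × (19/91) × (41/91) ≈ 0.010079
Highest score → viral.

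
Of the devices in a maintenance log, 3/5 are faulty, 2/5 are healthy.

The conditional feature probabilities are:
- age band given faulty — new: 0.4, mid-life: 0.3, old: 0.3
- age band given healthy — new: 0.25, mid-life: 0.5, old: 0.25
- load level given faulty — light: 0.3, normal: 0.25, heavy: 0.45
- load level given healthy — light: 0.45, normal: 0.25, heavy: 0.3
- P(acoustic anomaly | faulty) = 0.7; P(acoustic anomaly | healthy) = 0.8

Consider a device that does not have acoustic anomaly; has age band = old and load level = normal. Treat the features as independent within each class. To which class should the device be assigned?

faulty: 0.6 × 0.3 × 0.25 × (1−0.7) = 0.0135
healthy: 0.4 × 0.25 × 0.25 × (1−0.8) = 0.005
Highest score → faulty.

faulty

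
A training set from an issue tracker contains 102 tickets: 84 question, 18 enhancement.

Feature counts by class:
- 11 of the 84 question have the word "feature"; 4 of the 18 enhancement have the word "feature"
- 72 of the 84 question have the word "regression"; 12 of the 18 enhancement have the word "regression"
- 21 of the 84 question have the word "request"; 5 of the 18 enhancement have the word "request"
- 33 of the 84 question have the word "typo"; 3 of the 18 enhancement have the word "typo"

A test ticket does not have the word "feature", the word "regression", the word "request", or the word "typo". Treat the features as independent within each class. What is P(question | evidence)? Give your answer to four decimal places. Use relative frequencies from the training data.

0.6284

question: (84/102) × (73/84) × (12/84) × (63/84) × (51/84) ≈ 0.0465561
enhancement: (18/102) × (14/18) × (6/18) × (13/18) × (15/18) ≈ 0.0275357
P(question | x) = 0.0465561 / 0.0740918 ≈ 0.6284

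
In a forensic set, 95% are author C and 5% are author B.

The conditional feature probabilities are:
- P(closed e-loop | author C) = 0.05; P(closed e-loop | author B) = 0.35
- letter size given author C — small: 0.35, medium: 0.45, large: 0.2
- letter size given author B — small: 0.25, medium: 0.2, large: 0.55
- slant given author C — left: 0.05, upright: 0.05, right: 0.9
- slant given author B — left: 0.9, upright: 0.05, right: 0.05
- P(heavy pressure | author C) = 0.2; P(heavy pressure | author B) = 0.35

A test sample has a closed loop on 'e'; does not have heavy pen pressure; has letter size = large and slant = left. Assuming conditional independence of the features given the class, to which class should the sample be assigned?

author C: 0.95 × 0.05 × 0.2 × 0.05 × (1−0.2) = 0.00038
author B: 0.05 × 0.35 × 0.55 × 0.9 × (1−0.35) = 0.005630625
Highest score → author B.

author B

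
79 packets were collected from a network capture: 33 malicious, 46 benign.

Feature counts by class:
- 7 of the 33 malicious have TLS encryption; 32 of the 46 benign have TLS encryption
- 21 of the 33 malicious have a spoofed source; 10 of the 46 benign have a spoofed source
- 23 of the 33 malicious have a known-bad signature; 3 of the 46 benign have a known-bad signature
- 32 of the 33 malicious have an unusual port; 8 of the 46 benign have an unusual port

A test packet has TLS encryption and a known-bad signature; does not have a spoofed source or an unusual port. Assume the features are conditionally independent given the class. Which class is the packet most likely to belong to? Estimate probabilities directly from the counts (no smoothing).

malicious: (33/79) × (7/33) × (12/33) × (23/33) × (1/33) ≈ 0.000680516
benign: (46/79) × (32/46) × (36/46) × (3/46) × (38/46) ≈ 0.0170788
Highest score → benign.

benign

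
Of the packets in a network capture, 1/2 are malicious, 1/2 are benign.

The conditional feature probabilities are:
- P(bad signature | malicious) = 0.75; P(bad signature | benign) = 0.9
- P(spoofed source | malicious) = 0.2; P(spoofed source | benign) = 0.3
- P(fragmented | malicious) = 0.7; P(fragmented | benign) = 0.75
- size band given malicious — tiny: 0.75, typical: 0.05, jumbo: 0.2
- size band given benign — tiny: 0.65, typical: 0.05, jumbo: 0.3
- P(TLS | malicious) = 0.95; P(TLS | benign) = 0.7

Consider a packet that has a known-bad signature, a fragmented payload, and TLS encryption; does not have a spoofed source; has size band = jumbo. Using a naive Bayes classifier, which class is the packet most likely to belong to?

malicious: 0.5 × 0.75 × (1−0.2) × 0.7 × 0.2 × 0.95 = 0.0399
benign: 0.5 × 0.9 × (1−0.3) × 0.75 × 0.3 × 0.7 = 0.0496125
Highest score → benign.

benign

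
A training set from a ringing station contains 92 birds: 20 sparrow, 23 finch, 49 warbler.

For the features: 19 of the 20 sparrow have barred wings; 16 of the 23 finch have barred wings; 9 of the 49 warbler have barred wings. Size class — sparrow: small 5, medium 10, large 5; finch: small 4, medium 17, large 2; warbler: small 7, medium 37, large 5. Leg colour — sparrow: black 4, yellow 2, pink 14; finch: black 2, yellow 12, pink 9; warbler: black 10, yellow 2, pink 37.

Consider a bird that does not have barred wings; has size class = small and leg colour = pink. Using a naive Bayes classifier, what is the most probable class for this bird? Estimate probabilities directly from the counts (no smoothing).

sparrow: (20/92) × (1/20) × (5/20) × (14/20) ≈ 0.00190217
finch: (23/92) × (7/23) × (4/23) × (9/23) ≈ 0.00517794
warbler: (49/92) × (40/49) × (7/49) × (37/49) ≈ 0.0469007
Highest score → warbler.

warbler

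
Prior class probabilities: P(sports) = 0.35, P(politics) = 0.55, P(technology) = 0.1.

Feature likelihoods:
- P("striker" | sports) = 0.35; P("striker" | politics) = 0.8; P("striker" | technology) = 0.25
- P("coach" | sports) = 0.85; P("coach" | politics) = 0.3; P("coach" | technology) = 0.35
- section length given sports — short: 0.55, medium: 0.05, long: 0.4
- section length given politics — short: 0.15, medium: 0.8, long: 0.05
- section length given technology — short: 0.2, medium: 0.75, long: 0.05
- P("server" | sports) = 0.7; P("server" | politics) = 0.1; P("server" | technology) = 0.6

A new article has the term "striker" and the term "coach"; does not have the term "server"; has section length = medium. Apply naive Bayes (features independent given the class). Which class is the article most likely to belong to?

sports: 0.35 × 0.35 × 0.85 × 0.05 × (1−0.7) = 0.001561875
politics: 0.55 × 0.8 × 0.3 × 0.8 × (1−0.1) = 0.09504
technology: 0.1 × 0.25 × 0.35 × 0.75 × (1−0.6) = 0.002625
Highest score → politics.

politics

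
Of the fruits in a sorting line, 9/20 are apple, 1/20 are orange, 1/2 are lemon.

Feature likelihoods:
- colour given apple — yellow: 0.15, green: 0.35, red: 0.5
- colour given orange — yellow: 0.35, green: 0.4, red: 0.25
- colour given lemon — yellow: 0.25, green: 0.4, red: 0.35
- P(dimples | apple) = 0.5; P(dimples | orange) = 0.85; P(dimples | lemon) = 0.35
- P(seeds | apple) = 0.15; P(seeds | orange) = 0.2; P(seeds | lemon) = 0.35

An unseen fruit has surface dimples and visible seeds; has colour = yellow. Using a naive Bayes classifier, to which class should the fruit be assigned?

apple: 0.45 × 0.15 × 0.5 × 0.15 = 0.0050625
orange: 0.05 × 0.35 × 0.85 × 0.2 = 0.002975
lemon: 0.5 × 0.25 × 0.35 × 0.35 = 0.0153125
Highest score → lemon.

lemon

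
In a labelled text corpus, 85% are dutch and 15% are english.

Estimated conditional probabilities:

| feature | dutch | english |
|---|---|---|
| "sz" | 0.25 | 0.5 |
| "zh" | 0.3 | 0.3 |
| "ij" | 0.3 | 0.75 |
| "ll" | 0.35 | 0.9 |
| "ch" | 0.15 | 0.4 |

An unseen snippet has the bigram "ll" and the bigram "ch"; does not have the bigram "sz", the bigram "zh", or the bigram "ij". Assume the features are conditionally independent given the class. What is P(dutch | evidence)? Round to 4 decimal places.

0.7763

dutch: 0.85 × (1−0.25) × (1−0.3) × (1−0.3) × 0.35 × 0.15 = 0.0163996875
english: 0.15 × (1−0.5) × (1−0.3) × (1−0.75) × 0.9 × 0.4 = 0.004725
P(dutch | x) = 0.0163996875 / 0.0211246875 ≈ 0.7763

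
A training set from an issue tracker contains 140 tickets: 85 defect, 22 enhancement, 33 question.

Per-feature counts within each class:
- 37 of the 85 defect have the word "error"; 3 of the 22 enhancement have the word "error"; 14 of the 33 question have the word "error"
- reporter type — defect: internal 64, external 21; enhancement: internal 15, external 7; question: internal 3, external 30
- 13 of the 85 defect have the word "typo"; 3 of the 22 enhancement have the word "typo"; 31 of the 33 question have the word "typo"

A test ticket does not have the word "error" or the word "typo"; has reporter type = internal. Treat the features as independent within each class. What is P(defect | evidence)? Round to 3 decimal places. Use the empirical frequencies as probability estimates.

0.731

defect: (85/140) × (48/85) × (64/85) × (72/85) ≈ 0.218669
enhancement: (22/140) × (19/22) × (15/22) × (19/22) ≈ 0.0799144
question: (33/140) × (19/33) × (3/33) × (2/33) ≈ 0.000747737
P(defect | x) = 0.218669 / 0.299331137 ≈ 0.731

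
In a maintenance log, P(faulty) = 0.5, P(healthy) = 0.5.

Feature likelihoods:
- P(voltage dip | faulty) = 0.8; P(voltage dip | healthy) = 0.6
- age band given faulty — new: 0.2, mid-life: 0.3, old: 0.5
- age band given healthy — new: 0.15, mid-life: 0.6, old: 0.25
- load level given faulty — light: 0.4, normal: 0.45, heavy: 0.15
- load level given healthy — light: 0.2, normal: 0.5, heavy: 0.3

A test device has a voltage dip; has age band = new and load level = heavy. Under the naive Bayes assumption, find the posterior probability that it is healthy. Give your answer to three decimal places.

0.529

faulty: 0.5 × 0.8 × 0.2 × 0.15 = 0.012
healthy: 0.5 × 0.6 × 0.15 × 0.3 = 0.0135
P(healthy | x) = 0.0135 / 0.0255 ≈ 0.529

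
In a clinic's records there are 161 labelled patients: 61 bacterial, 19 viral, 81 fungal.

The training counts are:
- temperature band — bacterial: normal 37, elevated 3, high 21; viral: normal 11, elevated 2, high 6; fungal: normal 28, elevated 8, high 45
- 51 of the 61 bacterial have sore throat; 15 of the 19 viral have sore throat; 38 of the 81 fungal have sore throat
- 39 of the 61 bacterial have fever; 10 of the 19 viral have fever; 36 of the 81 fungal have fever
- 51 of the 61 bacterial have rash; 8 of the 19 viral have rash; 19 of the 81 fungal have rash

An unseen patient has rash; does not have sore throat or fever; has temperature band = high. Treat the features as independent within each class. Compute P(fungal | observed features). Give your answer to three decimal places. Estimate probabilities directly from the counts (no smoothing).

0.707

bacterial: (61/161) × (21/61) × (10/61) × (22/61) × (51/61) ≈ 0.00644758
viral: (19/161) × (6/19) × (4/19) × (9/19) × (8/19) ≈ 0.00156479
fungal: (81/161) × (45/81) × (43/81) × (45/81) × (19/81) ≈ 0.019336
P(fungal | x) = 0.019336 / 0.02734837 ≈ 0.707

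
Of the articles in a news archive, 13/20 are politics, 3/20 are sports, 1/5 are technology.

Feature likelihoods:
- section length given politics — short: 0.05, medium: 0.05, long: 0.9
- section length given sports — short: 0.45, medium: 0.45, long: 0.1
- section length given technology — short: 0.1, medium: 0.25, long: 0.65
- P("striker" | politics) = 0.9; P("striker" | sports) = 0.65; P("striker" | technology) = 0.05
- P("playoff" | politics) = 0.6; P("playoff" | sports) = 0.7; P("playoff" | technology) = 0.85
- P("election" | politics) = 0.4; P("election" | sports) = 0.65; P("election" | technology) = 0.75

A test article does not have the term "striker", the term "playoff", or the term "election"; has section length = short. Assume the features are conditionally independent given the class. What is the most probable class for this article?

politics: 0.65 × 0.05 × (1−0.9) × (1−0.6) × (1−0.4) = 0.00078
sports: 0.15 × 0.45 × (1−0.65) × (1−0.7) × (1−0.65) = 0.002480625
technology: 0.2 × 0.1 × (1−0.05) × (1−0.85) × (1−0.75) = 0.0007125
Highest score → sports.

sports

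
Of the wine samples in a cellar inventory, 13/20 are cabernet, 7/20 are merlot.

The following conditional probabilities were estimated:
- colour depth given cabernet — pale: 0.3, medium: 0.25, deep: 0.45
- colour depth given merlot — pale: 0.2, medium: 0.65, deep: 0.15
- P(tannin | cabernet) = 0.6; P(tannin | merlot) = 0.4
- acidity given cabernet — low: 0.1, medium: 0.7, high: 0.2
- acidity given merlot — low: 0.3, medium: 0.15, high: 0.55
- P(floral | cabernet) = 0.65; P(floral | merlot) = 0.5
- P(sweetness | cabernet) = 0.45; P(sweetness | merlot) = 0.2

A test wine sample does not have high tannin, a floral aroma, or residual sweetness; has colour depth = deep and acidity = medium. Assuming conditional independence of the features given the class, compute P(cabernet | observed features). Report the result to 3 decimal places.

cabernet: 0.65 × 0.45 × (1−0.6) × 0.7 × (1−0.65) × (1−0.45) = 0.01576575
merlot: 0.35 × 0.15 × (1−0.4) × 0.15 × (1−0.5) × (1−0.2) = 0.00189
P(cabernet | x) = 0.01576575 / 0.01765575 ≈ 0.893

0.893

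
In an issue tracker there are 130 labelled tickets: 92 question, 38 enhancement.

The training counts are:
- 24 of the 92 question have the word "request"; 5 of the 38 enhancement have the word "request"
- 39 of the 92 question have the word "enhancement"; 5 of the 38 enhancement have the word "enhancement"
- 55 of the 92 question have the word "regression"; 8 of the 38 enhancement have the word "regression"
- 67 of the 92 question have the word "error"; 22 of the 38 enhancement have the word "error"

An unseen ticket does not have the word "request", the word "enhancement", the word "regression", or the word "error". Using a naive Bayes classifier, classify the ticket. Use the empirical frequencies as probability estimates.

enhancement

question: (92/130) × (68/92) × (53/92) × (37/92) × (25/92) ≈ 0.0329321
enhancement: (38/130) × (33/38) × (33/38) × (30/38) × (16/38) ≈ 0.0732782
Highest score → enhancement.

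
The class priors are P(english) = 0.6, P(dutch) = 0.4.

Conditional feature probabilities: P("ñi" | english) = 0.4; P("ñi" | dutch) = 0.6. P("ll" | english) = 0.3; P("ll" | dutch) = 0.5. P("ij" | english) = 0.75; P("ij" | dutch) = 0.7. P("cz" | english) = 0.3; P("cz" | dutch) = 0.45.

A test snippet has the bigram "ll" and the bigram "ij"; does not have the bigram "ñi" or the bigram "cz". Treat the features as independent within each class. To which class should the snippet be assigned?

english

english: 0.6 × (1−0.4) × 0.3 × 0.75 × (1−0.3) = 0.0567
dutch: 0.4 × (1−0.6) × 0.5 × 0.7 × (1−0.45) = 0.0308
Highest score → english.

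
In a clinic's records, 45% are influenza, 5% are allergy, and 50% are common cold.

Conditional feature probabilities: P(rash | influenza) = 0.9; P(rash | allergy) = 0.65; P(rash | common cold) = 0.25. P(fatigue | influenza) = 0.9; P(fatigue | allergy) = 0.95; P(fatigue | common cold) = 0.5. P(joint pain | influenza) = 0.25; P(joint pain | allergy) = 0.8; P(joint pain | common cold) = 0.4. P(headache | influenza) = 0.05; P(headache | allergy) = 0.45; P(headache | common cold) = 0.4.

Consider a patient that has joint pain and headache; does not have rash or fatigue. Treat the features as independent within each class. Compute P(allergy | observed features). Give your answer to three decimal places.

influenza: 0.45 × (1−0.9) × (1−0.9) × 0.25 × 0.05 = 0.00005625
allergy: 0.05 × (1−0.65) × (1−0.95) × 0.8 × 0.45 = 0.000315
common cold: 0.5 × (1−0.25) × (1−0.5) × 0.4 × 0.4 = 0.03
P(allergy | x) = 0.000315 / 0.03037125 ≈ 0.010

0.010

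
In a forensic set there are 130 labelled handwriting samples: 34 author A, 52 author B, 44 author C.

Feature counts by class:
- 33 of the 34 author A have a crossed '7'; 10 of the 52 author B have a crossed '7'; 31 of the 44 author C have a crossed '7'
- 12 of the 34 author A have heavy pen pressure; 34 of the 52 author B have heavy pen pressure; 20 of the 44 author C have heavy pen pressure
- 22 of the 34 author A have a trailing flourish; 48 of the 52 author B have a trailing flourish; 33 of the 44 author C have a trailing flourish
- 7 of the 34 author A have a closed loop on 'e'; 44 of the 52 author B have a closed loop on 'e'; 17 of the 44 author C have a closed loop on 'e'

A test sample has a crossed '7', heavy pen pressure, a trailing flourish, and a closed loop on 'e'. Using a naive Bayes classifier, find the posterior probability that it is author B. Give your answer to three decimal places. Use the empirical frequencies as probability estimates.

author A: (34/130) × (33/34) × (12/34) × (22/34) × (7/34) ≈ 0.0119354
author B: (52/130) × (10/52) × (34/52) × (48/52) × (44/52) ≈ 0.0392843
author C: (44/130) × (31/44) × (20/44) × (33/44) × (17/44) ≈ 0.0314089
P(author B | x) = 0.0392843 / 0.0826286 ≈ 0.475

0.475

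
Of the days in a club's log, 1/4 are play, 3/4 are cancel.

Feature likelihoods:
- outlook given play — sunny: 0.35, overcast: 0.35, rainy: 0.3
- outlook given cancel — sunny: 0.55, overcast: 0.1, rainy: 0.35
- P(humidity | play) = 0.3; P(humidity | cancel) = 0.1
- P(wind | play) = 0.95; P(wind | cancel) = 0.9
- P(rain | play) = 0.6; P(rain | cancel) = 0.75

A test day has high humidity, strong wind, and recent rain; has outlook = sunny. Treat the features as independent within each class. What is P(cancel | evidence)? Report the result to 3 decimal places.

play: 0.25 × 0.35 × 0.3 × 0.95 × 0.6 = 0.0149625
cancel: 0.75 × 0.55 × 0.1 × 0.9 × 0.75 = 0.02784375
P(cancel | x) = 0.02784375 / 0.04280625 ≈ 0.650

0.650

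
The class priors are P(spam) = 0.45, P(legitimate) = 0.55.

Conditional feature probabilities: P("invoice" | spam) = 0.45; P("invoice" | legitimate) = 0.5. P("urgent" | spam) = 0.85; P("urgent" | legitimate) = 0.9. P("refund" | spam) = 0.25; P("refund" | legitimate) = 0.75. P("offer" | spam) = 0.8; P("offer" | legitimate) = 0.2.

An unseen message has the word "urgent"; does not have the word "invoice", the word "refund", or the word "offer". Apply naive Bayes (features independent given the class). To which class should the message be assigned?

spam: 0.45 × (1−0.45) × 0.85 × (1−0.25) × (1−0.8) = 0.03155625
legitimate: 0.55 × (1−0.5) × 0.9 × (1−0.75) × (1−0.2) = 0.0495
Highest score → legitimate.

legitimate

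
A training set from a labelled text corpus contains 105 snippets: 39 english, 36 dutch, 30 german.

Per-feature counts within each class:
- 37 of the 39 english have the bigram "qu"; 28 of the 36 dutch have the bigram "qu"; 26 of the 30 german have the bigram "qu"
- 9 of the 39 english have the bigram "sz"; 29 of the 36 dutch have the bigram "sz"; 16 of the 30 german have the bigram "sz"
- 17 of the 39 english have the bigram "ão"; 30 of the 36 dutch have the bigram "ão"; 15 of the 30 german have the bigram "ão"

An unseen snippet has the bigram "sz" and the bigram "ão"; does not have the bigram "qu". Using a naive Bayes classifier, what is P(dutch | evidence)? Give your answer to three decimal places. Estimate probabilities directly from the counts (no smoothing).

english: (39/105) × (2/39) × (9/39) × (17/39) ≈ 0.00191603
dutch: (36/105) × (8/36) × (29/36) × (30/36) ≈ 0.0511464
german: (30/105) × (4/30) × (16/30) × (15/30) ≈ 0.0101587
P(dutch | x) = 0.0511464 / 0.06322113 ≈ 0.809

0.809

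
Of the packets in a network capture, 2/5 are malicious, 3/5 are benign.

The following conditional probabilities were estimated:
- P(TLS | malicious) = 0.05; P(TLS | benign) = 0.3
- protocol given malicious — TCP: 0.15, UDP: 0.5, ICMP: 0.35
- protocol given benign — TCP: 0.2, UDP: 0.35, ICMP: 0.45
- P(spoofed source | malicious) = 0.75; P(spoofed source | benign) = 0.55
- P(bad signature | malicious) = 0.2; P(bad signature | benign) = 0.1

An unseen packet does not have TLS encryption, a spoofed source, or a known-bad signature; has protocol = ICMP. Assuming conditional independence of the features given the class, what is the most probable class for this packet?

malicious: 0.4 × (1−0.05) × 0.35 × (1−0.75) × (1−0.2) = 0.0266
benign: 0.6 × (1−0.3) × 0.45 × (1−0.55) × (1−0.1) = 0.076545
Highest score → benign.

benign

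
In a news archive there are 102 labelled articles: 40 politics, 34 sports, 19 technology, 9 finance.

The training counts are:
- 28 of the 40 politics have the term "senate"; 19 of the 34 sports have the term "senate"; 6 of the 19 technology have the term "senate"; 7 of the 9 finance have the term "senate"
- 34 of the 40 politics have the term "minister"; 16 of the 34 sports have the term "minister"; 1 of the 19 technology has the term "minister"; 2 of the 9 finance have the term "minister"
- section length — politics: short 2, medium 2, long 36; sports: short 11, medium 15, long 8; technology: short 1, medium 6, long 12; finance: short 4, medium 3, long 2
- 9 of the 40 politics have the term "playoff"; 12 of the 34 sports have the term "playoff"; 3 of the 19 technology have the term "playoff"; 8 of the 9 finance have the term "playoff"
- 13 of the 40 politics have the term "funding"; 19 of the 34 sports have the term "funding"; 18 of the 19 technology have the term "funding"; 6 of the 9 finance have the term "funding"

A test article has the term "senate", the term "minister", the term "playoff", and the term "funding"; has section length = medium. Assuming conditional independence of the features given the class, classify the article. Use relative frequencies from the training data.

sports

politics: (40/102) × (28/40) × (34/40) × (2/40) × (9/40) × (13/40) = 0.000853125
sports: (34/102) × (19/34) × (16/34) × (15/34) × (12/34) × (19/34) ≈ 0.00762753
technology: (19/102) × (6/19) × (1/19) × (6/19) × (3/19) × (18/19) ≈ 0.000146245
finance: (9/102) × (7/9) × (2/9) × (3/9) × (8/9) × (6/9) ≈ 0.00301245
Highest score → sports.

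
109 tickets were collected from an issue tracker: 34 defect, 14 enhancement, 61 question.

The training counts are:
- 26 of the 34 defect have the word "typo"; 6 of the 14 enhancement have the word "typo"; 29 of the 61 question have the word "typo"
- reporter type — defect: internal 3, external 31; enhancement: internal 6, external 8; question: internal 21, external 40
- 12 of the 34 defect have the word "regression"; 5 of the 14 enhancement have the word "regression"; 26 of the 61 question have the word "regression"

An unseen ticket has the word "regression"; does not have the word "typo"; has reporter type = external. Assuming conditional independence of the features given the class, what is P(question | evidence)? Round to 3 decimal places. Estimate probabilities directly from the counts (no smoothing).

defect: (34/109) × (8/34) × (31/34) × (12/34) ≈ 0.0236183
enhancement: (14/109) × (8/14) × (8/14) × (5/14) ≈ 0.0149785
question: (61/109) × (32/61) × (40/61) × (26/61) ≈ 0.0820535
P(question | x) = 0.0820535 / 0.1206503 ≈ 0.680

0.680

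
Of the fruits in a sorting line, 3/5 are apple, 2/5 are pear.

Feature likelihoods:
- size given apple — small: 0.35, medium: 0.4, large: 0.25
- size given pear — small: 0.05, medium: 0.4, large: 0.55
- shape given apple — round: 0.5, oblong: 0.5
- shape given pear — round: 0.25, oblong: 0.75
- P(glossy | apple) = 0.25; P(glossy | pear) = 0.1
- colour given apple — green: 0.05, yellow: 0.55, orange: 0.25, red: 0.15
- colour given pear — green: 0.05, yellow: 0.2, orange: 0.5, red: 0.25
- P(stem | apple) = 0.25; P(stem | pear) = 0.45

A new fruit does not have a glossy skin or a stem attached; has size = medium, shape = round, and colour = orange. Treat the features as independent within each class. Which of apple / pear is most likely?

apple

apple: 0.6 × 0.4 × 0.5 × (1−0.25) × 0.25 × (1−0.25) = 0.016875
pear: 0.4 × 0.4 × 0.25 × (1−0.1) × 0.5 × (1−0.45) = 0.0099
Highest score → apple.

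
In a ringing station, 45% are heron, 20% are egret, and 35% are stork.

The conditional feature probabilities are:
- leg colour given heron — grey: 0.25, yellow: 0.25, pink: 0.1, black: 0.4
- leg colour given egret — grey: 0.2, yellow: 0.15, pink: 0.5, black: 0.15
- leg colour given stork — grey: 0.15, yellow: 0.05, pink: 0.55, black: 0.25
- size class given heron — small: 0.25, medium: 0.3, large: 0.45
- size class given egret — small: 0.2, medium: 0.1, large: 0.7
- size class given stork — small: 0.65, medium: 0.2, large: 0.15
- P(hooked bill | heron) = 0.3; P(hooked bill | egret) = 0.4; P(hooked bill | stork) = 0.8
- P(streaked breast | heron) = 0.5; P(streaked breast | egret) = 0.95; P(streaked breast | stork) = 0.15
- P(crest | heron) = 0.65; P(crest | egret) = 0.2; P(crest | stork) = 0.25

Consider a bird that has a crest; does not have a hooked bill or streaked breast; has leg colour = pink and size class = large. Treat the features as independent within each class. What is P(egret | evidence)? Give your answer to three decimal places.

0.067

heron: 0.45 × 0.1 × 0.45 × (1−0.3) × (1−0.5) × 0.65 = 0.004606875
egret: 0.2 × 0.5 × 0.7 × (1−0.4) × (1−0.95) × 0.2 = 0.00042
stork: 0.35 × 0.55 × 0.15 × (1−0.8) × (1−0.15) × 0.25 = 0.0012271875
P(egret | x) = 0.00042 / 0.0062540625 ≈ 0.067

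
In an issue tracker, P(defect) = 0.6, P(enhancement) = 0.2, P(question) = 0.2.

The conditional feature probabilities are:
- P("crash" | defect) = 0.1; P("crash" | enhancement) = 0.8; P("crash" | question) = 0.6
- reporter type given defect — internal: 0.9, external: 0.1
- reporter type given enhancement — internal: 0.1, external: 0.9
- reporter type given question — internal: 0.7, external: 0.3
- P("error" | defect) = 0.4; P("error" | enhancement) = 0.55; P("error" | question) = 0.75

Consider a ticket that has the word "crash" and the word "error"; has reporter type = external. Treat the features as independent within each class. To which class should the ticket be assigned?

enhancement

defect: 0.6 × 0.1 × 0.1 × 0.4 = 0.0024
enhancement: 0.2 × 0.8 × 0.9 × 0.55 = 0.0792
question: 0.2 × 0.6 × 0.3 × 0.75 = 0.027
Highest score → enhancement.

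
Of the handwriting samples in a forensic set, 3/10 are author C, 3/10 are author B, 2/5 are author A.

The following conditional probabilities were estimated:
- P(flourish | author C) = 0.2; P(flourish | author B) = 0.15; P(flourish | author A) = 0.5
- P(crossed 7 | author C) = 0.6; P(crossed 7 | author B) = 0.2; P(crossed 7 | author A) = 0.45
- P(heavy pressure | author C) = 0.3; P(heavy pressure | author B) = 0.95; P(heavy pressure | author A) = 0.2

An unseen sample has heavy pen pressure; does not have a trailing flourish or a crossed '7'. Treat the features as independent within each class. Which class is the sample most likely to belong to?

author B

author C: 0.3 × (1−0.2) × (1−0.6) × 0.3 = 0.0288
author B: 0.3 × (1−0.15) × (1−0.2) × 0.95 = 0.1938
author A: 0.4 × (1−0.5) × (1−0.45) × 0.2 = 0.022
Highest score → author B.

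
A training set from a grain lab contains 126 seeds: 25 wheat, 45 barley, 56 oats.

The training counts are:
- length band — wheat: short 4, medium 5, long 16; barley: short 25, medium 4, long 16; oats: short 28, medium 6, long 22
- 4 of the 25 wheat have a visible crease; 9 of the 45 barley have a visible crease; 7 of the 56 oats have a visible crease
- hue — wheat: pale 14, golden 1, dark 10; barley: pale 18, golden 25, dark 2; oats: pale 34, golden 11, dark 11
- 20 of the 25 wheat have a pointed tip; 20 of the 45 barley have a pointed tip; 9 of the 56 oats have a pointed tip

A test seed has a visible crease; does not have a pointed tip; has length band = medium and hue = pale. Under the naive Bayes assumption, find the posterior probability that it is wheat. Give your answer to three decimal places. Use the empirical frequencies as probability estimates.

0.138

wheat: (25/126) × (5/25) × (4/25) × (14/25) × (5/25) ≈ 0.000711111
barley: (45/126) × (4/45) × (9/45) × (18/45) × (25/45) ≈ 0.00141093
oats: (56/126) × (6/56) × (7/56) × (34/56) × (47/56) ≈ 0.00303313
P(wheat | x) = 0.000711111 / 0.005155171 ≈ 0.138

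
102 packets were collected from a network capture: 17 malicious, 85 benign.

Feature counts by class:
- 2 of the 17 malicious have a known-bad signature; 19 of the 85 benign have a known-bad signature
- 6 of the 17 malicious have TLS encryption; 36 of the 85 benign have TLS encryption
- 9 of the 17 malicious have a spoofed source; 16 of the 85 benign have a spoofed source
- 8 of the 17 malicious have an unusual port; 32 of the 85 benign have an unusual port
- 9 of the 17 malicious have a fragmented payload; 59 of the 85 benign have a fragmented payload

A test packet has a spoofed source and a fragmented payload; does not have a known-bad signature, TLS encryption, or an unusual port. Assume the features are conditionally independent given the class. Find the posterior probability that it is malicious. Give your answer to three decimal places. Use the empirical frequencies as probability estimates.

0.317

malicious: (17/102) × (15/17) × (11/17) × (9/17) × (9/17) × (9/17) ≈ 0.0141194
benign: (85/102) × (66/85) × (49/85) × (16/85) × (53/85) × (59/85) ≈ 0.0303887
P(malicious | x) = 0.0141194 / 0.0445081 ≈ 0.317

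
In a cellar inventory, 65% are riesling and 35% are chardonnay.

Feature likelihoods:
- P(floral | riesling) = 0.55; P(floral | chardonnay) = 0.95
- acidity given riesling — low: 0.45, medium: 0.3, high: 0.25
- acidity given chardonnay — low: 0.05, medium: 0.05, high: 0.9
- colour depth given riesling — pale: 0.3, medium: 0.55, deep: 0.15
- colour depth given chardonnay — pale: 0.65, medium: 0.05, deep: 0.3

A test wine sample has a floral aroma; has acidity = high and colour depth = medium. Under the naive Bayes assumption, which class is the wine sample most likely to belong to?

riesling

riesling: 0.65 × 0.55 × 0.25 × 0.55 = 0.04915625
chardonnay: 0.35 × 0.95 × 0.9 × 0.05 = 0.0149625
Highest score → riesling.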